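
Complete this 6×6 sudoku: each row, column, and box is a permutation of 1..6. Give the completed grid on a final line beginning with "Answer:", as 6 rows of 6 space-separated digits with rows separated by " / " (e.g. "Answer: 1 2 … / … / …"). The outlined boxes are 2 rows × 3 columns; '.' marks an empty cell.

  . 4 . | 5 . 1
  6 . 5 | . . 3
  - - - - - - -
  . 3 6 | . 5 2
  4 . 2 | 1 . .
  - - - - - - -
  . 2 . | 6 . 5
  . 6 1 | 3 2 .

Step 1. [r1c3∈{3}] r1c3 is down to just 3. So r1c3=3.
Step 2. [r2c5∈{4}] r2c5 is down to just 4. So r2c5=4.
Step 3. [r1c5∈{6}] nothing but 6 survives at r1c5, so r1c5=6.
Step 4. [r4c6∈{6}] r4c6 is down to just 6 ⇒ r4c6=6.
Step 5. [r5c1∈{3}] r5c1's peers cover all but 3 ⇒ r5c1=3.
Step 6. [r6c6∈{4}] r6c6's peers cover all but 4. So r6c6=4.
Step 7. [r2c4∈{2}] r2c4 has the single candidate 2 ⇒ r2c4=2.
Step 8. [r4c5∈{3}] only 3 remains possible at r4c5. So r4c5=3.
Step 9. [r3c1∈{1}] only 1 remains possible at r3c1. So r3c1=1.
Step 10. [r4c2∈{5}] r4c2 is down to just 5, so r4c2=5.
Step 11. [r5c5∈{1}] r5c5 has the single candidate 1. So r5c5=1.
Step 12. [r5c3∈{4}] nothing but 4 survives at r5c3, so r5c3=4.
Step 13. [r1c1∈{2}] r1c1 is down to just 2. So r1c1=2.
Step 14. [r2c2∈{1}] nothing but 1 survives at r2c2, so r2c2=1.
Step 15. [r6c1∈{5}] nothing but 5 survives at r6c1, so r6c1=5.
Step 16. [r3c4∈{4}] r3c4 is down to just 4. So r3c4=4.

Answer: 2 4 3 5 6 1 / 6 1 5 2 4 3 / 1 3 6 4 5 2 / 4 5 2 1 3 6 / 3 2 4 6 1 5 / 5 6 1 3 2 4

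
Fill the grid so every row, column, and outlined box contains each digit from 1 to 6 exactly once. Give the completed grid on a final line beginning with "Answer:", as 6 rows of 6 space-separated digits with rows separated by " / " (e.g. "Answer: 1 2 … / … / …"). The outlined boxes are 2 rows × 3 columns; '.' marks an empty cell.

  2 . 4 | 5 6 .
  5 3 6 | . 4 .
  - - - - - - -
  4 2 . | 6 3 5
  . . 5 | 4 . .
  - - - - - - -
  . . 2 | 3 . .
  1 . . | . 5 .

Step 1. [r5c1∈{6}] r5c1's peers cover all but 6, so r5c1=6.
Step 2. [r2c4∈{1,2}] across col 4, 1 lands solely at r2c4, so r2c4=1.
Step 3. [r2c6∈{2}] nothing but 2 survives at r2c6 ⇒ r2c6=2.
Step 4. [r4c6∈{1}] r4c6 is down to just 1, so r4c6=1.
Step 5. [r6c2∈{4}] nothing but 4 survives at r6c2 ⇒ r6c2=4.
Step 6. [r6c6∈{6}] only 6 remains possible at r6c6. So r6c6=6.
Step 7. [r4c5∈{2}] r4c5's peers cover all but 2 ⇒ r4c5=2.
Step 8. [r1c6∈{3}] only 3 remains possible at r1c6. So r1c6=3.
Step 9. [r5c2∈{5}] r5c2 has the single candidate 5, so r5c2=5.
Step 10. [r3c3∈{1}] r3c3's peers cover all but 1. So r3c3=1.
Step 11. [r4c1∈{3}] r4c1's peers cover all but 3, so r4c1=3.
Step 12. [r6c4∈{2}] r6c4's peers cover all but 2, so r6c4=2.
Step 13. [r1c2∈{1}] r1c2's peers cover all but 1. So r1c2=1.
Step 14. [r4c2∈{6}] r4c2's peers cover all but 6. So r4c2=6.
Step 15. [r6c3∈{3}] nothing but 3 survives at r6c3. So r6c3=3.
Step 16. [r5c5∈{1}] r5c5 is down to just 1 ⇒ r5c5=1.
Step 17. [r5c6∈{4}] r5c6's peers cover all but 4 ⇒ r5c6=4.

Answer: 2 1 4 5 6 3 / 5 3 6 1 4 2 / 4 2 1 6 3 5 / 3 6 5 4 2 1 / 6 5 2 3 1 4 / 1 4 3 2 5 6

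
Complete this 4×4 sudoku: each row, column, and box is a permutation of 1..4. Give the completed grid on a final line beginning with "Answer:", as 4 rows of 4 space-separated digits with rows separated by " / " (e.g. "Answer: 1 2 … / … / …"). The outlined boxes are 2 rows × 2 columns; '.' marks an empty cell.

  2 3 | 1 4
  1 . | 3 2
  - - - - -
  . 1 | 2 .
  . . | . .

Step 1. [r3c1∈{3,4}] in row 3, 4 fits only at r3c1, so r3c1=4.
Step 2. [r3c4∈{3}] r3c4 has the single candidate 3. So r3c4=3.
Step 3. [r4c3∈{4}] only 4 remains possible at r4c3 ⇒ r4c3=4.
Step 4. [r4c2∈{2}] r4c2's peers cover all but 2 ⇒ r4c2=2.
Step 5. [r2c2∈{4}] nothing but 4 survives at r2c2, so r2c2=4.
Step 6. [r4c1∈{3}] only 3 remains possible at r4c1. So r4c1=3.
Step 7. [r4c4∈{1}] only 1 remains possible at r4c4, so r4c4=1.

Answer: 2 3 1 4 / 1 4 3 2 / 4 1 2 3 / 3 2 4 1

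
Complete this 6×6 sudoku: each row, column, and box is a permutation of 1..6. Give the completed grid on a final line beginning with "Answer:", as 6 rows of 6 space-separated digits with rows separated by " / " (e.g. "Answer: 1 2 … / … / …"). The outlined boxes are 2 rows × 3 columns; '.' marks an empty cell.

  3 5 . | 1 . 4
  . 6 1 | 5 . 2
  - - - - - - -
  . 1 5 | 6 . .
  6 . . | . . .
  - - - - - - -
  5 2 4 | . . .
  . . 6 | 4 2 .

Step 1. [r3c6∈{3}] r3c6's peers cover all but 3. So r3c6=3.
Step 2. [r4c2∈{3,4}] across col 2, 4 lands solely at r4c2, so r4c2=4.
Step 3. [r4c5∈{1,5}] col 5 places 5 nowhere but r4c5. So r4c5=5.
Step 4. [r5c5∈{1,3,6}] col 5 places 1 nowhere but r5c5. So r5c5=1.
Step 5. [r4c3∈{2,3}] across row 4, 3 lands solely at r4c3, so r4c3=3.
Step 6. [r6c6∈{5}] r6c6 has the single candidate 5, so r6c6=5.
Step 7. [r5c6∈{6}] only 6 remains possible at r5c6, so r5c6=6.
Step 8. [r2c5∈{3}] only 3 remains possible at r2c5, so r2c5=3.
Step 9. [r6c1∈{1}] r6c1's peers cover all but 1, so r6c1=1.
Step 10. [r5c4∈{3}] r5c4 has the single candidate 3. So r5c4=3.
Step 11. [r1c3∈{2}] nothing but 2 survives at r1c3. So r1c3=2.
Step 12. [r4c4∈{2}] nothing but 2 survives at r4c4, so r4c4=2.
Step 13. [r1c5∈{6}] nothing but 6 survives at r1c5. So r1c5=6.
Step 14. [r3c5∈{4}] only 4 remains possible at r3c5 ⇒ r3c5=4.
Step 15. [r4c6∈{1}] r4c6 has the single candidate 1, so r4c6=1.
Step 16. [r6c2∈{3}] r6c2 is down to just 3, so r6c2=3.
Step 17. [r3c1∈{2}] nothing but 2 survives at r3c1, so r3c1=2.
Step 18. [r2c1∈{4}] r2c1 has the single candidate 4. So r2c1=4.

Answer: 3 5 2 1 6 4 / 4 6 1 5 3 2 / 2 1 5 6 4 3 / 6 4 3 2 5 1 / 5 2 4 3 1 6 / 1 3 6 4 2 5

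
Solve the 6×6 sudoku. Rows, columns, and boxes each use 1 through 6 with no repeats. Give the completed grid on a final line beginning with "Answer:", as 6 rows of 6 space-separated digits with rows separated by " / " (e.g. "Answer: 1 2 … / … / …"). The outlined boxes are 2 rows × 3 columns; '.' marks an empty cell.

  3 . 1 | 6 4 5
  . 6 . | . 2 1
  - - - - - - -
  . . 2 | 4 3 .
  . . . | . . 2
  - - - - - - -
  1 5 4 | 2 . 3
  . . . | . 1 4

Step 1. [r3c1∈{5,6}] in row 3, 5 fits only at r3c1, so r3c1=5.
Step 2. [r4c2∈{1,3,4}] r4c2 is the only open cell in col 2 admitting 4 ⇒ r4c2=4.
Step 3. [r4c1∈{6}] nothing but 6 survives at r4c1 ⇒ r4c1=6.
Step 4. [r6c2∈{2,3}] across col 2, 3 lands solely at r6c2 ⇒ r6c2=3.
Step 5. [r4c4∈{1,5}] r4c4 is the only open cell in row 4 admitting 1, so r4c4=1.
Step 6. [r3c2∈{1}] r3c2 has the single candidate 1, so r3c2=1.
Step 7. [r3c6∈{6}] r3c6 is down to just 6, so r3c6=6.
Step 8. [r2c4∈{3}] r2c4 has the single candidate 3, so r2c4=3.
Step 9. [r5c5∈{6}] r5c5's peers cover all but 6 ⇒ r5c5=6.
Step 10. [r4c5∈{5}] only 5 remains possible at r4c5, so r4c5=5.
Step 11. [r2c1∈{4}] r2c1 has the single candidate 4, so r2c1=4.
Step 12. [r2c3∈{5}] r2c3 has the single candidate 5, so r2c3=5.
Step 13. [r6c4∈{5}] nothing but 5 survives at r6c4 ⇒ r6c4=5.
Step 14. [r6c1∈{2}] r6c1 has the single candidate 2, so r6c1=2.
Step 15. [r6c3∈{6}] r6c3 is down to just 6 ⇒ r6c3=6.
Step 16. [r4c3∈{3}] nothing but 3 survives at r4c3. So r4c3=3.
Step 17. [r1c2∈{2}] r1c2 is down to just 2. So r1c2=2.

Answer: 3 2 1 6 4 5 / 4 6 5 3 2 1 / 5 1 2 4 3 6 / 6 4 3 1 5 2 / 1 5 4 2 6 3 / 2 3 6 5 1 4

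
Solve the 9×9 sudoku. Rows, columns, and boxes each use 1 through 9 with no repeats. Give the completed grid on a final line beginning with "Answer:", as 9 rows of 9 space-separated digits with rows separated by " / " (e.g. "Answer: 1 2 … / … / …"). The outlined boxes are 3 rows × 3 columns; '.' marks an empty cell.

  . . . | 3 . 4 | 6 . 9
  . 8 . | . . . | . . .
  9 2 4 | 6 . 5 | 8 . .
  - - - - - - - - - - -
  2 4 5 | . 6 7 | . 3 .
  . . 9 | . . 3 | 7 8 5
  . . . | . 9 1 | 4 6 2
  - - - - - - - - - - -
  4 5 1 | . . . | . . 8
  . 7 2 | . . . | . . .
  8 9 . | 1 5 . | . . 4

Step 1. [r1c3∈{7}] only 7 remains possible at r1c3 ⇒ r1c3=7.
Step 2. [r1c2∈{1}] r1c2 is down to just 1 ⇒ r1c2=1.
Step 3. [r3c9∈{1,3,7}] r3c9 is the only open cell in row 3 admitting 3. So r3c9=3.
Step 4. [r2c9∈{1,7}] col 9 places 7 nowhere but r2c9. So r2c9=7.
Step 5. [r7c4∈{2,7,9}] r7c4 is the only open cell in col 4 admitting 7. So r7c4=7.
Step 6. [r8c6∈{6,8,9}] in col 6, 8 fits only at r8c6, so r8c6=8.
Step 7. [r3c8∈{1}] only 1 remains possible at r3c8 ⇒ r3c8=1.
Step 8. [r4c7∈{1,9}] 9 has one home in row 4: r4c7. So r4c7=9.
Step 9. [r8c7∈{1,3,5}] across col 7, 1 lands solely at r8c7, so r8c7=1.
Step 10. [r2c7∈{2,5}] 5 has one home in col 7: r2c7 ⇒ r2c7=5.
Step 11. [r1c8∈{2}] r1c8 has the single candidate 2. So r1c8=2.
Step 12. [r7c6∈{2,6,9}] r7c6 is the only open cell in row 7 admitting 6, so r7c6=6.
Step 13. [r9c3∈{3,6}] 6 has one home in row 9: r9c3 ⇒ r9c3=6.
Step 14. [r8c1∈{3}] r8c1's peers cover all but 3, so r8c1=3.
Step 15. [r8c4∈{4,9}] across box 8, 9 lands solely at r8c4 ⇒ r8c4=9.
Step 16. [r9c6∈{2}] r9c6 has the single candidate 2, so r9c6=2.
Step 17. [r5c4∈{2,4}] across col 4, 4 lands solely at r5c4, so r5c4=4.
Step 18. [r6c3∈{3,8}] r6c3 is the only open cell in col 3 admitting 8. So r6c3=8.
Step 19. [r5c1∈{1,6}] across row 5, 1 lands solely at r5c1, so r5c1=1.
Step 20. [r2c5∈{1,2}] row 2 places 1 nowhere but r2c5 ⇒ r2c5=1.
Step 21. [r7c7∈{2,3}] 2 has one home in row 7: r7c7 ⇒ r7c7=2.
Step 22. [r8c9∈{6}] only 6 remains possible at r8c9. So r8c9=6.
Step 23. [r4c4∈{8}] r4c4 is down to just 8, so r4c4=8.
Step 24. [r8c5∈{4}] r8c5 is down to just 4, so r8c5=4.
Step 25. [r1c5∈{8}] r1c5's peers cover all but 8, so r1c5=8.
Step 26. [r6c1∈{7}] r6c1 has the single candidate 7, so r6c1=7.
Step 27. [r2c6∈{9}] r2c6 has the single candidate 9. So r2c6=9.
Step 28. [r5c5∈{2}] r5c5 has the single candidate 2, so r5c5=2.
Step 29. [r6c4∈{5}] r6c4 has the single candidate 5. So r6c4=5.
Step 30. [r8c8∈{5}] r8c8 has the single candidate 5 ⇒ r8c8=5.
Step 31. [r9c7∈{3}] nothing but 3 survives at r9c7, so r9c7=3.
Step 32. [r9c8∈{7}] r9c8 has the single candidate 7, so r9c8=7.
Step 33. [r7c8∈{9}] r7c8 has the single candidate 9. So r7c8=9.
Step 34. [r4c9∈{1}] nothing but 1 survives at r4c9 ⇒ r4c9=1.
Step 35. [r2c1∈{6}] r2c1's peers cover all but 6. So r2c1=6.
Step 36. [r1c1∈{5}] r1c1 has the single candidate 5, so r1c1=5.
Step 37. [r5c2∈{6}] nothing but 6 survives at r5c2, so r5c2=6.
Step 38. [r2c8∈{4}] r2c8 has the single candidate 4. So r2c8=4.
Step 39. [r6c2∈{3}] nothing but 3 survives at r6c2, so r6c2=3.
Step 40. [r2c4∈{2}] nothing but 2 survives at r2c4 ⇒ r2c4=2.
Step 41. [r3c5∈{7}] only 7 remains possible at r3c5, so r3c5=7.
Step 42. [r2c3∈{3}] r2c3's peers cover all but 3, so r2c3=3.
Step 43. [r7c5∈{3}] r7c5 is down to just 3 ⇒ r7c5=3.

Answer: 5 1 7 3 8 4 6 2 9 / 6 8 3 2 1 9 5 4 7 / 9 2 4 6 7 5 8 1 3 / 2 4 5 8 6 7 9 3 1 / 1 6 9 4 2 3 7 8 5 / 7 3 8 5 9 1 4 6 2 / 4 5 1 7 3 6 2 9 8 / 3 7 2 9 4 8 1 5 6 / 8 9 6 1 5 2 3 7 4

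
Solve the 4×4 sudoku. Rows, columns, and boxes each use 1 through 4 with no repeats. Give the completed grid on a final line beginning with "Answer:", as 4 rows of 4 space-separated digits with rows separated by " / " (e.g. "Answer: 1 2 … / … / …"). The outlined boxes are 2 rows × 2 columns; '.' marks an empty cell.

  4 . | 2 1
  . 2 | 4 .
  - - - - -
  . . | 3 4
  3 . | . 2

Step 1. [r3c2∈{1}] r3c2 has the single candidate 1, so r3c2=1.
Step 2. [r2c1∈{1}] nothing but 1 survives at r2c1, so r2c1=1.
Step 3. [r4c2∈{4}] r4c2 is down to just 4. So r4c2=4.
Step 4. [r4c3∈{1}] r4c3's peers cover all but 1 ⇒ r4c3=1.
Step 5. [r3c1∈{2}] nothing but 2 survives at r3c1, so r3c1=2.
Step 6. [r2c4∈{3}] nothing but 3 survives at r2c4, so r2c4=3.
Step 7. [r1c2∈{3}] r1c2 has the single candidate 3, so r1c2=3.

Answer: 4 3 2 1 / 1 2 4 3 / 2 1 3 4 / 3 4 1 2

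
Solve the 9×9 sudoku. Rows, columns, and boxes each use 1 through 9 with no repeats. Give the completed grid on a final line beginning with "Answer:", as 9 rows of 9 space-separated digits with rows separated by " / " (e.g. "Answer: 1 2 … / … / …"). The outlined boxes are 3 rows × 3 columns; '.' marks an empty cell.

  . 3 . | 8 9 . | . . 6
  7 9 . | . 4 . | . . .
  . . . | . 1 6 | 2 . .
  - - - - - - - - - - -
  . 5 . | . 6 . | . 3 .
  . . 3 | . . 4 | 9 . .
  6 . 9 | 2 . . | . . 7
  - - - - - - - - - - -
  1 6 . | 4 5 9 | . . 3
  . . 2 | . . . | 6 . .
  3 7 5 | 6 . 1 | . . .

Step 1. [r7c3∈{8}] r7c3 has the single candidate 8 ⇒ r7c3=8.
Step 2. [r3c3∈{4}] nothing but 4 survives at r3c3, so r3c3=4.
Step 3. [r5c2∈{1,2,8}] 2 has one home in col 2: r5c2, so r5c2=2.
Step 4. [r5c1∈{8}] nothing but 8 survives at r5c1, so r5c1=8.
Step 5. [r2c7∈{1,3,5,8}] r2c7 is the only open cell in col 7 admitting 3 ⇒ r2c7=3.
Step 6. [r2c4∈{5}] r2c4 is down to just 5, so r2c4=5.
Step 7. [r8c2∈{4}] nothing but 4 survives at r8c2. So r8c2=4.
Step 8. [r6c6∈{3,5,8}] across col 6, 5 lands solely at r6c6 ⇒ r6c6=5.
Step 9. [r1c7∈{1,4,5,7}] col 7 places 5 nowhere but r1c7. So r1c7=5.
Step 10. [r4c9∈{1,2,4,8}] across row 4, 2 lands solely at r4c9, so r4c9=2.
Step 11. [r9c9∈{4,8,9}] across col 9, 4 lands solely at r9c9 ⇒ r9c9=4.
Step 12. [r9c7∈{8}] only 8 remains possible at r9c7. So r9c7=8.
Step 13. [r6c8∈{1,4,8}] across box 6, 8 lands solely at r6c8, so r6c8=8.
Step 14. [r2c8∈{1}] r2c8's peers cover all but 1 ⇒ r2c8=1.
Step 15. [r8c6∈{3,7,8}] across col 6, 3 lands solely at r8c6. So r8c6=3.
Step 16. [r8c4∈{7}] r8c4 is down to just 7, so r8c4=7.
Step 17. [r9c8∈{2,9}] in row 9, 9 fits only at r9c8. So r9c8=9.
Step 18. [r1c6∈{2,7}] 7 has one home in box 2: r1c6 ⇒ r1c6=7.
Step 19. [r5c4∈{1}] r5c4 is down to just 1 ⇒ r5c4=1.
Step 20. [r6c7∈{1,4}] in row 6, 4 fits only at r6c7 ⇒ r6c7=4.
Step 21. [r8c8∈{5}] nothing but 5 survives at r8c8. So r8c8=5.
Step 22. [r3c8∈{7}] r3c8 is down to just 7. So r3c8=7.
Step 23. [r4c7∈{1}] nothing but 1 survives at r4c7. So r4c7=1.
Step 24. [r3c9∈{8,9}] across row 3, 9 lands solely at r3c9 ⇒ r3c9=9.
Step 25. [r1c1∈{2}] only 2 remains possible at r1c1, so r1c1=2.
Step 26. [r8c1∈{9}] r8c1 is down to just 9. So r8c1=9.
Step 27. [r4c4∈{9}] nothing but 9 survives at r4c4 ⇒ r4c4=9.
Step 28. [r5c8∈{6}] nothing but 6 survives at r5c8, so r5c8=6.
Step 29. [r1c3∈{1}] r1c3 has the single candidate 1 ⇒ r1c3=1.
Step 30. [r5c9∈{5}] nothing but 5 survives at r5c9, so r5c9=5.
Step 31. [r8c5∈{8}] nothing but 8 survives at r8c5, so r8c5=8.
Step 32. [r3c1∈{5}] r3c1 has the single candidate 5 ⇒ r3c1=5.
Step 33. [r3c2∈{8}] r3c2 is down to just 8. So r3c2=8.
Step 34. [r4c3∈{7}] r4c3 has the single candidate 7, so r4c3=7.
Step 35. [r4c6∈{8}] r4c6 has the single candidate 8, so r4c6=8.
Step 36. [r4c1∈{4}] only 4 remains possible at r4c1. So r4c1=4.
Step 37. [r3c4∈{3}] only 3 remains possible at r3c4. So r3c4=3.
Step 38. [r8c9∈{1}] nothing but 1 survives at r8c9. So r8c9=1.
Step 39. [r2c3∈{6}] only 6 remains possible at r2c3. So r2c3=6.
Step 40. [r6c5∈{3}] r6c5 has the single candidate 3, so r6c5=3.
Step 41. [r7c7∈{7}] r7c7 has the single candidate 7 ⇒ r7c7=7.
Step 42. [r6c2∈{1}] nothing but 1 survives at r6c2 ⇒ r6c2=1.
Step 43. [r5c5∈{7}] r5c5's peers cover all but 7. So r5c5=7.
Step 44. [r9c5∈{2}] r9c5 is down to just 2. So r9c5=2.
Step 45. [r7c8∈{2}] r7c8 is down to just 2, so r7c8=2.
Step 46. [r2c6∈{2}] r2c6 has the single candidate 2 ⇒ r2c6=2.
Step 47. [r1c8∈{4}] nothing but 4 survives at r1c8 ⇒ r1c8=4.
Step 48. [r2c9∈{8}] nothing but 8 survives at r2c9, so r2c9=8.

Answer: 2 3 1 8 9 7 5 4 6 / 7 9 6 5 4 2 3 1 8 / 5 8 4 3 1 6 2 7 9 / 4 5 7 9 6 8 1 3 2 / 8 2 3 1 7 4 9 6 5 / 6 1 9 2 3 5 4 8 7 / 1 6 8 4 5 9 7 2 3 / 9 4 2 7 8 3 6 5 1 / 3 7 5 6 2 1 8 9 4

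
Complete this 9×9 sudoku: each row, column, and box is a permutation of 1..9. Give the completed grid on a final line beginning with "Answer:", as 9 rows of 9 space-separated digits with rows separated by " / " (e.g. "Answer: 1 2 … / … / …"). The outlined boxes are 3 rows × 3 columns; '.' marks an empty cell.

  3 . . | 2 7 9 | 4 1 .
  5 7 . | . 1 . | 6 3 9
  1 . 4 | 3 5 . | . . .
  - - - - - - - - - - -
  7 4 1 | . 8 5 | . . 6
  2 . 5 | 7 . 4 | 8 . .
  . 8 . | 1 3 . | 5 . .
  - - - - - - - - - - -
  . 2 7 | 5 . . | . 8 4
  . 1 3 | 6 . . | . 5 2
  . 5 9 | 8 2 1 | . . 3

Step 1. [r5c8∈{9}] only 9 remains possible at r5c8. So r5c8=9.
Step 2. [r6c3∈{6}] r6c3 is down to just 6 ⇒ r6c3=6.
Step 3. [r9c7∈{7}] r9c7 is down to just 7. So r9c7=7.
Step 4. [r4c8∈{2}] nothing but 2 survives at r4c8 ⇒ r4c8=2.
Step 5. [r8c5∈{4,9}] 4 has one home in col 5: r8c5. So r8c5=4.
Step 6. [r6c9∈{7}] nothing but 7 survives at r6c9. So r6c9=7.
Step 7. [r2c6∈{8}] r2c6 has the single candidate 8. So r2c6=8.
Step 8. [r7c1∈{6}] nothing but 6 survives at r7c1, so r7c1=6.
Step 9. [r3c2∈{6,9}] row 3 places 9 nowhere but r3c2 ⇒ r3c2=9.
Step 10. [r7c5∈{9}] nothing but 9 survives at r7c5, so r7c5=9.
Step 11. [r1c3∈{8}] r1c3 is down to just 8 ⇒ r1c3=8.
Step 12. [r1c9∈{5}] r1c9's peers cover all but 5, so r1c9=5.
Step 13. [r3c6∈{6}] only 6 remains possible at r3c6, so r3c6=6.
Step 14. [r5c9∈{1}] r5c9 is down to just 1, so r5c9=1.
Step 15. [r7c6∈{3}] r7c6 has the single candidate 3, so r7c6=3.
Step 16. [r3c9∈{8}] r3c9 has the single candidate 8 ⇒ r3c9=8.
Step 17. [r8c6∈{7}] only 7 remains possible at r8c6, so r8c6=7.
Step 18. [r9c1∈{4}] nothing but 4 survives at r9c1 ⇒ r9c1=4.
Step 19. [r5c5∈{6}] only 6 remains possible at r5c5, so r5c5=6.
Step 20. [r9c8∈{6}] r9c8 has the single candidate 6, so r9c8=6.
Step 21. [r7c7∈{1}] r7c7 is down to just 1. So r7c7=1.
Step 22. [r4c4∈{9}] only 9 remains possible at r4c4 ⇒ r4c4=9.
Step 23. [r2c4∈{4}] r2c4's peers cover all but 4. So r2c4=4.
Step 24. [r5c2∈{3}] r5c2 is down to just 3. So r5c2=3.
Step 25. [r4c7∈{3}] r4c7 has the single candidate 3, so r4c7=3.
Step 26. [r6c8∈{4}] r6c8 has the single candidate 4 ⇒ r6c8=4.
Step 27. [r1c2∈{6}] nothing but 6 survives at r1c2. So r1c2=6.
Step 28. [r2c3∈{2}] r2c3 is down to just 2, so r2c3=2.
Step 29. [r8c1∈{8}] r8c1 has the single candidate 8. So r8c1=8.
Step 30. [r8c7∈{9}] only 9 remains possible at r8c7 ⇒ r8c7=9.
Step 31. [r6c6∈{2}] r6c6 has the single candidate 2. So r6c6=2.
Step 32. [r3c7∈{2}] only 2 remains possible at r3c7 ⇒ r3c7=2.
Step 33. [r3c8∈{7}] only 7 remains possible at r3c8, so r3c8=7.
Step 34. [r6c1∈{9}] r6c1's peers cover all but 9 ⇒ r6c1=9.

Answer: 3 6 8 2 7 9 4 1 5 / 5 7 2 4 1 8 6 3 9 / 1 9 4 3 5 6 2 7 8 / 7 4 1 9 8 5 3 2 6 / 2 3 5 7 6 4 8 9 1 / 9 8 6 1 3 2 5 4 7 / 6 2 7 5 9 3 1 8 4 / 8 1 3 6 4 7 9 5 2 / 4 5 9 8 2 1 7 6 3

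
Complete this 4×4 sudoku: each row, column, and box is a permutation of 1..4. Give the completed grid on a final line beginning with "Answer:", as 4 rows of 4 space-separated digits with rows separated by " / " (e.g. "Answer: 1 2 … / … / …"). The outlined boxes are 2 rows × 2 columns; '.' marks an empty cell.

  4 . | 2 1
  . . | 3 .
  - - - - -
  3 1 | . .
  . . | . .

Step 1. [r4c1∈{2}] r4c1 has the single candidate 2 ⇒ r4c1=2.
Step 2. [r3c3∈{4}] r3c3 is down to just 4. So r3c3=4.
Step 3. [r4c3∈{1}] r4c3 is down to just 1 ⇒ r4c3=1.
Step 4. [r4c2∈{4}] r4c2's peers cover all but 4, so r4c2=4.
Step 5. [r3c4∈{2}] r3c4's peers cover all but 2 ⇒ r3c4=2.
Step 6. [r2c4∈{4}] nothing but 4 survives at r2c4. So r2c4=4.
Step 7. [r2c2∈{2}] r2c2's peers cover all but 2. So r2c2=2.
Step 8. [r1c2∈{3}] r1c2's peers cover all but 3. So r1c2=3.
Step 9. [r4c4∈{3}] r4c4 is down to just 3 ⇒ r4c4=3.
Step 10. [r2c1∈{1}] r2c1 is down to just 1 ⇒ r2c1=1.

Answer: 4 3 2 1 / 1 2 3 4 / 3 1 4 2 / 2 4 1 3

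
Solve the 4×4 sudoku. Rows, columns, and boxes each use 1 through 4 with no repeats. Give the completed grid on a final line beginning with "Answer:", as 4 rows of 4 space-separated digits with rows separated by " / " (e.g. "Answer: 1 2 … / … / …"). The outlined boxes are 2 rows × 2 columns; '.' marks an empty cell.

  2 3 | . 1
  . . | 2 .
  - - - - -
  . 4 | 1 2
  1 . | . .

Step 1. [r4c3∈{3,4}] col 3 places 3 nowhere but r4c3. So r4c3=3.
Step 2. [r2c1∈{4}] r2c1's peers cover all but 4, so r2c1=4.
Step 3. [r3c1∈{3}] r3c1 has the single candidate 3. So r3c1=3.
Step 4. [r1c3∈{4}] r1c3 has the single candidate 4, so r1c3=4.
Step 5. [r4c2∈{2}] only 2 remains possible at r4c2 ⇒ r4c2=2.
Step 6. [r4c4∈{4}] r4c4's peers cover all but 4 ⇒ r4c4=4.
Step 7. [r2c4∈{3}] r2c4 has the single candidate 3 ⇒ r2c4=3.
Step 8. [r2c2∈{1}] only 1 remains possible at r2c2, so r2c2=1.

Answer: 2 3 4 1 / 4 1 2 3 / 3 4 1 2 / 1 2 3 4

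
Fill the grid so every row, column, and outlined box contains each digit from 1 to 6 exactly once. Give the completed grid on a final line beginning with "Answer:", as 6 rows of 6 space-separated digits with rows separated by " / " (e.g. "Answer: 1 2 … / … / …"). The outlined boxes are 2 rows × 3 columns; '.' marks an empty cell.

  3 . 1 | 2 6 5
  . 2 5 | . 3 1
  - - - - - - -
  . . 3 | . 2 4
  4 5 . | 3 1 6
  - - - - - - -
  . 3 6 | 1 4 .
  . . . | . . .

Step 1. [r6c5∈{5}] nothing but 5 survives at r6c5. So r6c5=5.
Step 2. [r6c3∈{2,4}] across col 3, 4 lands solely at r6c3 ⇒ r6c3=4.
Step 3. [r5c6∈{2}] nothing but 2 survives at r5c6. So r5c6=2.
Step 4. [r6c2∈{1}] r6c2 is down to just 1, so r6c2=1.
Step 5. [r3c2∈{6}] only 6 remains possible at r3c2. So r3c2=6.
Step 6. [r3c1∈{1}] only 1 remains possible at r3c1. So r3c1=1.
Step 7. [r3c4∈{5}] r3c4 has the single candidate 5 ⇒ r3c4=5.
Step 8. [r5c1∈{5}] r5c1's peers cover all but 5, so r5c1=5.
Step 9. [r1c2∈{4}] nothing but 4 survives at r1c2 ⇒ r1c2=4.
Step 10. [r6c4∈{6}] r6c4 has the single candidate 6, so r6c4=6.
Step 11. [r4c3∈{2}] only 2 remains possible at r4c3 ⇒ r4c3=2.
Step 12. [r2c4∈{4}] r2c4's peers cover all but 4, so r2c4=4.
Step 13. [r2c1∈{6}] r2c1 is down to just 6, so r2c1=6.
Step 14. [r6c6∈{3}] nothing but 3 survives at r6c6. So r6c6=3.
Step 15. [r6c1∈{2}] r6c1's peers cover all but 2 ⇒ r6c1=2.

Answer: 3 4 1 2 6 5 / 6 2 5 4 3 1 / 1 6 3 5 2 4 / 4 5 2 3 1 6 / 5 3 6 1 4 2 / 2 1 4 6 5 3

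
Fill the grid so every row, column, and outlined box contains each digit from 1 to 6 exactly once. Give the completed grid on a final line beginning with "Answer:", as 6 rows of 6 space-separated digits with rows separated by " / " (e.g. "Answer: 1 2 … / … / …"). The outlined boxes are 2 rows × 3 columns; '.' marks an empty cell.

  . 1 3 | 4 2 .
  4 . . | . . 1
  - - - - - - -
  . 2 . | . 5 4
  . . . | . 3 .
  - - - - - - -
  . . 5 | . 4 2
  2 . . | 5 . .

Step 1. [r4c6∈{6}] only 6 remains possible at r4c6. So r4c6=6.
Step 2. [r1c1∈{5,6}] r1c1 is the only open cell in row 1 admitting 6 ⇒ r1c1=6.
Step 3. [r3c4∈{1}] r3c4 has the single candidate 1, so r3c4=1.
Step 4. [r5c1∈{1,3}] 1 has one home in row 5: r5c1. So r5c1=1.
Step 5. [r2c5∈{6}] r2c5 has the single candidate 6, so r2c5=6.
Step 6. [r6c6∈{3}] r6c6 has the single candidate 3. So r6c6=3.
Step 7. [r4c1∈{5}] r4c1's peers cover all but 5 ⇒ r4c1=5.
Step 8. [r4c2∈{4}] nothing but 4 survives at r4c2. So r4c2=4.
Step 9. [r6c2∈{6}] only 6 remains possible at r6c2 ⇒ r6c2=6.
Step 10. [r5c2∈{3}] nothing but 3 survives at r5c2, so r5c2=3.
Step 11. [r1c6∈{5}] r1c6's peers cover all but 5 ⇒ r1c6=5.
Step 12. [r3c3∈{6}] r3c3's peers cover all but 6, so r3c3=6.
Step 13. [r4c4∈{2}] r4c4's peers cover all but 2 ⇒ r4c4=2.
Step 14. [r5c4∈{6}] r5c4 is down to just 6 ⇒ r5c4=6.
Step 15. [r3c1∈{3}] r3c1 has the single candidate 3. So r3c1=3.
Step 16. [r2c3∈{2}] nothing but 2 survives at r2c3, so r2c3=2.
Step 17. [r2c2∈{5}] r2c2 has the single candidate 5 ⇒ r2c2=5.
Step 18. [r2c4∈{3}] nothing but 3 survives at r2c4 ⇒ r2c4=3.
Step 19. [r6c3∈{4}] r6c3's peers cover all but 4. So r6c3=4.
Step 20. [r6c5∈{1}] only 1 remains possible at r6c5, so r6c5=1.
Step 21. [r4c3∈{1}] r4c3's peers cover all but 1 ⇒ r4c3=1.

Answer: 6 1 3 4 2 5 / 4 5 2 3 6 1 / 3 2 6 1 5 4 / 5 4 1 2 3 6 / 1 3 5 6 4 2 / 2 6 4 5 1 3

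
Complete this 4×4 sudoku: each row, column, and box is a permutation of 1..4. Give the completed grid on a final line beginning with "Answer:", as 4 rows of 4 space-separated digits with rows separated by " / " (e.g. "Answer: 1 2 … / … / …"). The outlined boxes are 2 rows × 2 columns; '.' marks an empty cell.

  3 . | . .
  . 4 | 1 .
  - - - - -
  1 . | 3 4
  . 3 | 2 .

Step 1. [r1c4∈{2}] r1c4 has the single candidate 2, so r1c4=2.
Step 2. [r4c4∈{1}] r4c4 is down to just 1. So r4c4=1.
Step 3. [r1c3∈{4}] r1c3's peers cover all but 4, so r1c3=4.
Step 4. [r4c1∈{4}] r4c1 has the single candidate 4, so r4c1=4.
Step 5. [r3c2∈{2}] nothing but 2 survives at r3c2. So r3c2=2.
Step 6. [r2c1∈{2}] nothing but 2 survives at r2c1, so r2c1=2.
Step 7. [r2c4∈{3}] r2c4 has the single candidate 3, so r2c4=3.
Step 8. [r1c2∈{1}] nothing but 1 survives at r1c2, so r1c2=1.

Answer: 3 1 4 2 / 2 4 1 3 / 1 2 3 4 / 4 3 2 1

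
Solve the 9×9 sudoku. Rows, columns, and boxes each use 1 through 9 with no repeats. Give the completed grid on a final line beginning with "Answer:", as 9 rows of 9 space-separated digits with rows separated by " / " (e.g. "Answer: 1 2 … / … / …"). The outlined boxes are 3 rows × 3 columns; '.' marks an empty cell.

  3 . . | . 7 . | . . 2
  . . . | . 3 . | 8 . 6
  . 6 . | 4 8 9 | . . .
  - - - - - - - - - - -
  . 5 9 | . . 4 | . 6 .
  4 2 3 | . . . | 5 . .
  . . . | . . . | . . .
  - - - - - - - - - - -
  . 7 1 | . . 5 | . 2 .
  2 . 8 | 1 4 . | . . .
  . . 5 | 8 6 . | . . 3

Step 1. [r9c1∈{9}] r9c1 is down to just 9. So r9c1=9.
Step 2. [r1c3∈{4}] r1c3's peers cover all but 4 ⇒ r1c3=4.
Step 3. [r2c8∈{1,4,5,7,9}] row 2 places 4 nowhere but r2c8 ⇒ r2c8=4.
Step 4. [r7c5∈{9}] r7c5 is down to just 9 ⇒ r7c5=9.
Step 5. [r5c5∈{1}] nothing but 1 survives at r5c5. So r5c5=1.
Step 6. [r4c5∈{2}] r4c5's peers cover all but 2, so r4c5=2.
Step 7. [r6c7∈{1,2,3,4,7,9}] 2 has one home in row 6: r6c7, so r6c7=2.
Step 8. [r6c9∈{1,4,7,8,9}] across row 6, 4 lands solely at r6c9. So r6c9=4.
Step 9. [r6c3∈{6,7}] across col 3, 6 lands solely at r6c3, so r6c3=6.
Step 10. [r7c4∈{3}] r7c4 is down to just 3, so r7c4=3.
Step 11. [r4c4∈{7}] only 7 remains possible at r4c4 ⇒ r4c4=7.
Step 12. [r6c1∈{1,7,8}] 7 has one home in box 4: r6c1. So r6c1=7.
Step 13. [r8c6∈{7}] r8c6 has the single candidate 7. So r8c6=7.
Step 14. [r4c7∈{1,3}] in row 4, 3 fits only at r4c7, so r4c7=3.
Step 15. [r4c1∈{1,8}] across col 1, 8 lands solely at r4c1 ⇒ r4c1=8.
Step 16. [r3c8∈{1,3,5,7}] row 3 places 3 nowhere but r3c8. So r3c8=3.
Step 17. [r2c4∈{2,5}] across col 4, 2 lands solely at r2c4, so r2c4=2.
Step 18. [r6c2∈{1}] r6c2's peers cover all but 1. So r6c2=1.
Step 19. [r1c4∈{5,6}] across box 2, 5 lands solely at r1c4. So r1c4=5.
Step 20. [r3c9∈{1,5,7}] 5 has one home in box 3: r3c9, so r3c9=5.
Step 21. [r8c9∈{9}] r8c9's peers cover all but 9. So r8c9=9.
Step 22. [r3c7∈{1,7}] r3c7 is the only open cell in box 3 admitting 7, so r3c7=7.
Step 23. [r1c7∈{1,9}] across col 7, 9 lands solely at r1c7, so r1c7=9.
Step 24. [r9c8∈{1,7}] in row 9, 7 fits only at r9c8, so r9c8=7.
Step 25. [r6c4∈{9}] r6c4 is down to just 9, so r6c4=9.
Step 26. [r6c8∈{8}] r6c8 is down to just 8 ⇒ r6c8=8.
Step 27. [r1c6∈{1,6}] r1c6 is the only open cell in row 1 admitting 6. So r1c6=6.
Step 28. [r7c7∈{4,6}] across row 7, 4 lands solely at r7c7 ⇒ r7c7=4.
Step 29. [r2c6∈{1}] r2c6 has the single candidate 1, so r2c6=1.
Step 30. [r7c1∈{6}] r7c1 is down to just 6, so r7c1=6.
Step 31. [r9c7∈{1}] r9c7 has the single candidate 1, so r9c7=1.
Step 32. [r5c6∈{8}] nothing but 8 survives at r5c6, so r5c6=8.
Step 33. [r8c2∈{3}] nothing but 3 survives at r8c2 ⇒ r8c2=3.
Step 34. [r9c6∈{2}] only 2 remains possible at r9c6 ⇒ r9c6=2.
Step 35. [r5c8∈{9}] nothing but 9 survives at r5c8, so r5c8=9.
Step 36. [r5c9∈{7}] r5c9's peers cover all but 7. So r5c9=7.
Step 37. [r5c4∈{6}] r5c4 has the single candidate 6 ⇒ r5c4=6.
Step 38. [r7c9∈{8}] only 8 remains possible at r7c9, so r7c9=8.
Step 39. [r2c2∈{9}] r2c2's peers cover all but 9, so r2c2=9.
Step 40. [r2c1∈{5}] r2c1 has the single candidate 5. So r2c1=5.
Step 41. [r2c3∈{7}] only 7 remains possible at r2c3, so r2c3=7.
Step 42. [r6c5∈{5}] r6c5's peers cover all but 5. So r6c5=5.
Step 43. [r9c2∈{4}] r9c2's peers cover all but 4. So r9c2=4.
Step 44. [r3c3∈{2}] r3c3 has the single candidate 2 ⇒ r3c3=2.
Step 45. [r1c2∈{8}] r1c2 is down to just 8 ⇒ r1c2=8.
Step 46. [r3c1∈{1}] nothing but 1 survives at r3c1 ⇒ r3c1=1.
Step 47. [r8c7∈{6}] r8c7's peers cover all but 6, so r8c7=6.
Step 48. [r6c6∈{3}] r6c6 has the single candidate 3. So r6c6=3.
Step 49. [r1c8∈{1}] r1c8 is down to just 1, so r1c8=1.
Step 50. [r4c9∈{1}] r4c9 has the single candidate 1, so r4c9=1.
Step 51. [r8c8∈{5}] nothing but 5 survives at r8c8. So r8c8=5.

Answer: 3 8 4 5 7 6 9 1 2 / 5 9 7 2 3 1 8 4 6 / 1 6 2 4 8 9 7 3 5 / 8 5 9 7 2 4 3 6 1 / 4 2 3 6 1 8 5 9 7 / 7 1 6 9 5 3 2 8 4 / 6 7 1 3 9 5 4 2 8 / 2 3 8 1 4 7 6 5 9 / 9 4 5 8 6 2 1 7 3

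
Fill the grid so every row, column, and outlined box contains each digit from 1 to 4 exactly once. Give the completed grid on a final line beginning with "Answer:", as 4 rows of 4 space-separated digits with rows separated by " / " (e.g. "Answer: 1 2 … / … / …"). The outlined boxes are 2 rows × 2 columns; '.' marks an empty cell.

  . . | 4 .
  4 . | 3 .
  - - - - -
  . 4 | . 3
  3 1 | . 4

Step 1. [r2c2∈{2}] only 2 remains possible at r2c2. So r2c2=2.
Step 2. [r1c4∈{1,2}] r1c4 is the only open cell in row 1 admitting 2. So r1c4=2.
Step 3. [r3c1∈{2}] r3c1 is down to just 2. So r3c1=2.
Step 4. [r1c2∈{3}] r1c2 is down to just 3 ⇒ r1c2=3.
Step 5. [r2c4∈{1}] r2c4 is down to just 1 ⇒ r2c4=1.
Step 6. [r4c3∈{2}] only 2 remains possible at r4c3 ⇒ r4c3=2.
Step 7. [r3c3∈{1}] r3c3 has the single candidate 1. So r3c3=1.
Step 8. [r1c1∈{1}] nothing but 1 survives at r1c1, so r1c1=1.

Answer: 1 3 4 2 / 4 2 3 1 / 2 4 1 3 / 3 1 2 4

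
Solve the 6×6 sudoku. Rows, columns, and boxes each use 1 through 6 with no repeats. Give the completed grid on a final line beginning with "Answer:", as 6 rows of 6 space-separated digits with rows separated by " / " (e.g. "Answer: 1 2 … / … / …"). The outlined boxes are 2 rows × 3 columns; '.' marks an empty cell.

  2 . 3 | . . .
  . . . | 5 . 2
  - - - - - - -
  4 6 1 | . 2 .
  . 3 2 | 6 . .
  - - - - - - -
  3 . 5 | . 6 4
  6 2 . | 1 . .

Step 1. [r4c5∈{1,4,5}] across row 4, 4 lands solely at r4c5. So r4c5=4.
Step 2. [r2c1∈{1}] r2c1 has the single candidate 1. So r2c1=1.
Step 3. [r3c6∈{3,5}] in row 3, 5 fits only at r3c6. So r3c6=5.
Step 4. [r2c2∈{4}] r2c2 has the single candidate 4 ⇒ r2c2=4.
Step 5. [r1c5∈{1}] nothing but 1 survives at r1c5. So r1c5=1.
Step 6. [r6c6∈{3}] nothing but 3 survives at r6c6. So r6c6=3.
Step 7. [r4c1∈{5}] r4c1's peers cover all but 5. So r4c1=5.
Step 8. [r6c3∈{4}] r6c3 has the single candidate 4 ⇒ r6c3=4.
Step 9. [r3c4∈{3}] only 3 remains possible at r3c4, so r3c4=3.
Step 10. [r5c4∈{2}] r5c4 has the single candidate 2 ⇒ r5c4=2.
Step 11. [r5c2∈{1}] r5c2 has the single candidate 1, so r5c2=1.
Step 12. [r1c6∈{6}] r1c6's peers cover all but 6, so r1c6=6.
Step 13. [r6c5∈{5}] nothing but 5 survives at r6c5 ⇒ r6c5=5.
Step 14. [r2c5∈{3}] r2c5's peers cover all but 3 ⇒ r2c5=3.
Step 15. [r1c2∈{5}] only 5 remains possible at r1c2, so r1c2=5.
Step 16. [r4c6∈{1}] only 1 remains possible at r4c6 ⇒ r4c6=1.
Step 17. [r1c4∈{4}] r1c4 is down to just 4. So r1c4=4.
Step 18. [r2c3∈{6}] only 6 remains possible at r2c3 ⇒ r2c3=6.

Answer: 2 5 3 4 1 6 / 1 4 6 5 3 2 / 4 6 1 3 2 5 / 5 3 2 6 4 1 / 3 1 5 2 6 4 / 6 2 4 1 5 3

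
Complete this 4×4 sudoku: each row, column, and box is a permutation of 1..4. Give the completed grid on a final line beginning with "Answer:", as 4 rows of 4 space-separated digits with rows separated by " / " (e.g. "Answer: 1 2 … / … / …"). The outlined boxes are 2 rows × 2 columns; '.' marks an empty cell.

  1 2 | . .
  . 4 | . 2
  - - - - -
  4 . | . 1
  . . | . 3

Step 1. [r1c3∈{3,4}] in row 1, 3 fits only at r1c3. So r1c3=3.
Step 2. [r4c1∈{2}] only 2 remains possible at r4c1. So r4c1=2.
Step 3. [r2c1∈{3}] r2c1's peers cover all but 3 ⇒ r2c1=3.
Step 4. [r3c3∈{2}] only 2 remains possible at r3c3 ⇒ r3c3=2.
Step 5. [r1c4∈{4}] r1c4 is down to just 4, so r1c4=4.
Step 6. [r4c2∈{1}] nothing but 1 survives at r4c2 ⇒ r4c2=1.
Step 7. [r3c2∈{3}] r3c2 has the single candidate 3, so r3c2=3.
Step 8. [r4c3∈{4}] only 4 remains possible at r4c3 ⇒ r4c3=4.
Step 9. [r2c3∈{1}] r2c3's peers cover all but 1. So r2c3=1.

Answer: 1 2 3 4 / 3 4 1 2 / 4 3 2 1 / 2 1 4 3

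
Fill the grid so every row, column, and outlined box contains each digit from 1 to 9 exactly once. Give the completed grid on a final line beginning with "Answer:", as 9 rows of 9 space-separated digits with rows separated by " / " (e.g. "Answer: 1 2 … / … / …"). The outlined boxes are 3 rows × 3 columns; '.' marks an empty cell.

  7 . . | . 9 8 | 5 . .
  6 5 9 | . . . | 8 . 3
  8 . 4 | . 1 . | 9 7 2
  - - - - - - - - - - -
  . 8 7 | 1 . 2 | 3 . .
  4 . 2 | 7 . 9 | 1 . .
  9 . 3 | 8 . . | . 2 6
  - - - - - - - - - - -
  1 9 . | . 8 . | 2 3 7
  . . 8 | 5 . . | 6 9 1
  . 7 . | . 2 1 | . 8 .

Step 1. [r1c9∈{4}] r1c9's peers cover all but 4. So r1c9=4.
Step 2. [r1c2∈{1,2,3}] across box 1, 2 lands solely at r1c2 ⇒ r1c2=2.
Step 3. [r5c8∈{5}] r5c8 has the single candidate 5 ⇒ r5c8=5.
Step 4. [r1c4∈{3,6}] 3 has one home in row 1: r1c4 ⇒ r1c4=3.
Step 5. [r8c6∈{3,4,7}] r8c6 is the only open cell in col 6 admitting 3. So r8c6=3.
Step 6. [r3c4∈{6}] only 6 remains possible at r3c4. So r3c4=6.
Step 7. [r7c4∈{4}] r7c4's peers cover all but 4. So r7c4=4.
Step 8. [r7c3∈{5,6}] across row 7, 5 lands solely at r7c3. So r7c3=5.
Step 9. [r4c5∈{4,5,6}] row 4 places 6 nowhere but r4c5, so r4c5=6.
Step 10. [r2c6∈{4,7}] in col 6, 7 fits only at r2c6 ⇒ r2c6=7.
Step 11. [r6c6∈{4,5}] r6c6 is the only open cell in col 6 admitting 4, so r6c6=4.
Step 12. [r2c8∈{1}] only 1 remains possible at r2c8, so r2c8=1.
Step 13. [r1c8∈{6}] only 6 remains possible at r1c8 ⇒ r1c8=6.
Step 14. [r2c4∈{2}] r2c4 has the single candidate 2. So r2c4=2.
Step 15. [r4c9∈{9}] r4c9 has the single candidate 9 ⇒ r4c9=9.
Step 16. [r4c8∈{4}] r4c8 is down to just 4, so r4c8=4.
Step 17. [r8c5∈{7}] only 7 remains possible at r8c5. So r8c5=7.
Step 18. [r3c6∈{5}] r3c6's peers cover all but 5, so r3c6=5.
Step 19. [r5c2∈{6}] only 6 remains possible at r5c2 ⇒ r5c2=6.
Step 20. [r9c1∈{3}] only 3 remains possible at r9c1, so r9c1=3.
Step 21. [r6c5∈{5}] r6c5's peers cover all but 5, so r6c5=5.
Step 22. [r2c5∈{4}] only 4 remains possible at r2c5. So r2c5=4.
Step 23. [r5c9∈{8}] only 8 remains possible at r5c9 ⇒ r5c9=8.
Step 24. [r3c2∈{3}] r3c2's peers cover all but 3. So r3c2=3.
Step 25. [r9c4∈{9}] r9c4's peers cover all but 9 ⇒ r9c4=9.
Step 26. [r9c9∈{5}] only 5 remains possible at r9c9 ⇒ r9c9=5.
Step 27. [r4c1∈{5}] r4c1 has the single candidate 5, so r4c1=5.
Step 28. [r7c6∈{6}] r7c6 has the single candidate 6 ⇒ r7c6=6.
Step 29. [r6c2∈{1}] r6c2 is down to just 1, so r6c2=1.
Step 30. [r9c3∈{6}] r9c3 is down to just 6. So r9c3=6.
Step 31. [r8c1∈{2}] only 2 remains possible at r8c1, so r8c1=2.
Step 32. [r5c5∈{3}] r5c5's peers cover all but 3. So r5c5=3.
Step 33. [r9c7∈{4}] r9c7 has the single candidate 4 ⇒ r9c7=4.
Step 34. [r1c3∈{1}] r1c3 has the single candidate 1. So r1c3=1.
Step 35. [r8c2∈{4}] r8c2 has the single candidate 4, so r8c2=4.
Step 36. [r6c7∈{7}] r6c7 has the single candidate 7, so r6c7=7.

Answer: 7 2 1 3 9 8 5 6 4 / 6 5 9 2 4 7 8 1 3 / 8 3 4 6 1 5 9 7 2 / 5 8 7 1 6 2 3 4 9 / 4 6 2 7 3 9 1 5 8 / 9 1 3 8 5 4 7 2 6 / 1 9 5 4 8 6 2 3 7 / 2 4 8 5 7 3 6 9 1 / 3 7 6 9 2 1 4 8 5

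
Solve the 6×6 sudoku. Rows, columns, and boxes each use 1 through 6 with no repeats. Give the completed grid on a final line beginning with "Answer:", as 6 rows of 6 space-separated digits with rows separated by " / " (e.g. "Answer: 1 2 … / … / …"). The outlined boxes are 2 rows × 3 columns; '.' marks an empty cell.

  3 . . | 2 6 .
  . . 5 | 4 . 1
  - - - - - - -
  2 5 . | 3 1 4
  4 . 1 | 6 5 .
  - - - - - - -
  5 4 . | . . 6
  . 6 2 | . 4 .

Step 1. [r6c4∈{1,5}] across col 4, 5 lands solely at r6c4. So r6c4=5.
Step 2. [r5c5∈{2,3}] row 5 places 2 nowhere but r5c5, so r5c5=2.
Step 3. [r4c2∈{3}] r4c2 is down to just 3. So r4c2=3.
Step 4. [r1c6∈{5}] r1c6's peers cover all but 5. So r1c6=5.
Step 5. [r4c6∈{2}] r4c6 has the single candidate 2, so r4c6=2.
Step 6. [r3c3∈{6}] r3c3 is down to just 6, so r3c3=6.
Step 7. [r2c1∈{6}] only 6 remains possible at r2c1, so r2c1=6.
Step 8. [r6c1∈{1}] only 1 remains possible at r6c1 ⇒ r6c1=1.
Step 9. [r2c5∈{3}] r2c5 has the single candidate 3, so r2c5=3.
Step 10. [r5c4∈{1}] nothing but 1 survives at r5c4. So r5c4=1.
Step 11. [r1c3∈{4}] r1c3 is down to just 4. So r1c3=4.
Step 12. [r6c6∈{3}] r6c6's peers cover all but 3 ⇒ r6c6=3.
Step 13. [r5c3∈{3}] nothing but 3 survives at r5c3, so r5c3=3.
Step 14. [r2c2∈{2}] nothing but 2 survives at r2c2, so r2c2=2.
Step 15. [r1c2∈{1}] only 1 remains possible at r1c2 ⇒ r1c2=1.

Answer: 3 1 4 2 6 5 / 6 2 5 4 3 1 / 2 5 6 3 1 4 / 4 3 1 6 5 2 / 5 4 3 1 2 6 / 1 6 2 5 4 3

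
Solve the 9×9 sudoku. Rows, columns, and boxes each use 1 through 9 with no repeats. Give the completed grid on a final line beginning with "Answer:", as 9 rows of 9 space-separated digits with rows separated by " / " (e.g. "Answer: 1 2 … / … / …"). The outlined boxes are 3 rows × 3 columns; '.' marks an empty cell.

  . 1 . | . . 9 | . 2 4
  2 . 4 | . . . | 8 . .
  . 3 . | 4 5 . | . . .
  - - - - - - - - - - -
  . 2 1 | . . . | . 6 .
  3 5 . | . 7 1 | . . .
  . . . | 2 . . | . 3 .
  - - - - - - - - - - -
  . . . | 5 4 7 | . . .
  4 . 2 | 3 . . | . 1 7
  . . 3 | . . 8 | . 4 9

Step 1. [r8c6∈{6}] r8c6's peers cover all but 6 ⇒ r8c6=6.
Step 2. [r6c2∈{4,6,7,8,9}] r6c2 is the only open cell in col 2 admitting 4 ⇒ r6c2=4.
Step 3. [r9c1∈{1,5,6,7}] r9c1 is the only open cell in box 7 admitting 5. So r9c1=5.
Step 4. [r7c8∈{8}] nothing but 8 survives at r7c8. So r7c8=8.
Step 5. [r5c8∈{9}] r5c8 is down to just 9, so r5c8=9.
Step 6. [r2c2∈{6,7,9}] across row 2, 9 lands solely at r2c2, so r2c2=9.
Step 7. [r3c8∈{7}] r3c8's peers cover all but 7, so r3c8=7.
Step 8. [r7c2∈{6}] nothing but 6 survives at r7c2 ⇒ r7c2=6.
Step 9. [r4c4∈{8,9}] col 4 places 9 nowhere but r4c4 ⇒ r4c4=9.
Step 10. [r2c6∈{3}] r2c6 is down to just 3 ⇒ r2c6=3.
Step 11. [r1c3∈{5,6,7,8}] across col 3, 5 lands solely at r1c3. So r1c3=5.
Step 12. [r6c3∈{6,7,8,9}] 7 has one home in col 3: r6c3 ⇒ r6c3=7.
Step 13. [r4c1∈{8}] only 8 remains possible at r4c1. So r4c1=8.
Step 14. [r3c1∈{6}] only 6 remains possible at r3c1, so r3c1=6.
Step 15. [r2c9∈{1,5,6}] col 9 places 6 nowhere but r2c9 ⇒ r2c9=6.
Step 16. [r4c9∈{5}] r4c9 has the single candidate 5, so r4c9=5.
Step 17. [r6c5∈{6,8}] in row 6, 6 fits only at r6c5 ⇒ r6c5=6.
Step 18. [r2c4∈{1,7}] row 2 places 7 nowhere but r2c4. So r2c4=7.
Step 19. [r6c9∈{1,8}] 8 has one home in row 6: r6c9 ⇒ r6c9=8.
Step 20. [r7c9∈{2,3}] col 9 places 3 nowhere but r7c9, so r7c9=3.
Step 21. [r5c7∈{2,4}] 4 has one home in row 5: r5c7. So r5c7=4.
Step 22. [r9c5∈{1,2}] r9c5 is the only open cell in col 5 admitting 2. So r9c5=2.
Step 23. [r7c3∈{9}] only 9 remains possible at r7c3, so r7c3=9.
Step 24. [r3c7∈{1,9}] 9 has one home in row 3: r3c7, so r3c7=9.
Step 25. [r1c5∈{8}] only 8 remains possible at r1c5 ⇒ r1c5=8.
Step 26. [r3c3∈{8}] r3c3 is down to just 8. So r3c3=8.
Step 27. [r1c7∈{3}] r1c7 has the single candidate 3. So r1c7=3.
Step 28. [r4c6∈{4}] r4c6 has the single candidate 4 ⇒ r4c6=4.
Step 29. [r9c2∈{7}] only 7 remains possible at r9c2. So r9c2=7.
Step 30. [r7c7∈{2}] r7c7 is down to just 2, so r7c7=2.
Step 31. [r8c2∈{8}] nothing but 8 survives at r8c2 ⇒ r8c2=8.
Step 32. [r4c7∈{7}] r4c7 is down to just 7 ⇒ r4c7=7.
Step 33. [r8c5∈{9}] r8c5 is down to just 9 ⇒ r8c5=9.
Step 34. [r5c3∈{6}] r5c3's peers cover all but 6 ⇒ r5c3=6.
Step 35. [r2c8∈{5}] only 5 remains possible at r2c8 ⇒ r2c8=5.
Step 36. [r9c4∈{1}] nothing but 1 survives at r9c4 ⇒ r9c4=1.
Step 37. [r9c7∈{6}] nothing but 6 survives at r9c7. So r9c7=6.
Step 38. [r1c4∈{6}] r1c4 is down to just 6. So r1c4=6.
Step 39. [r6c7∈{1}] r6c7 has the single candidate 1, so r6c7=1.
Step 40. [r1c1∈{7}] nothing but 7 survives at r1c1. So r1c1=7.
Step 41. [r5c4∈{8}] nothing but 8 survives at r5c4, so r5c4=8.
Step 42. [r6c1∈{9}] only 9 remains possible at r6c1 ⇒ r6c1=9.
Step 43. [r5c9∈{2}] r5c9 is down to just 2 ⇒ r5c9=2.
Step 44. [r2c5∈{1}] r2c5's peers cover all but 1 ⇒ r2c5=1.
Step 45. [r6c6∈{5}] nothing but 5 survives at r6c6. So r6c6=5.
Step 46. [r4c5∈{3}] r4c5's peers cover all but 3 ⇒ r4c5=3.
Step 47. [r3c6∈{2}] r3c6 is down to just 2, so r3c6=2.
Step 48. [r8c7∈{5}] r8c7 has the single candidate 5. So r8c7=5.
Step 49. [r7c1∈{1}] r7c1 is down to just 1 ⇒ r7c1=1.
Step 50. [r3c9∈{1}] r3c9's peers cover all but 1 ⇒ r3c9=1.

Answer: 7 1 5 6 8 9 3 2 4 / 2 9 4 7 1 3 8 5 6 / 6 3 8 4 5 2 9 7 1 / 8 2 1 9 3 4 7 6 5 / 3 5 6 8 7 1 4 9 2 / 9 4 7 2 6 5 1 3 8 / 1 6 9 5 4 7 2 8 3 / 4 8 2 3 9 6 5 1 7 / 5 7 3 1 2 8 6 4 9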